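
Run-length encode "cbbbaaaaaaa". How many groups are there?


Input: cbbbaaaaaaa
Scanning for consecutive runs:
  Group 1: 'c' x 1 (positions 0-0)
  Group 2: 'b' x 3 (positions 1-3)
  Group 3: 'a' x 7 (positions 4-10)
Total groups: 3

3


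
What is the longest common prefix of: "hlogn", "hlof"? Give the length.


Words: hlogn, hlof
  Position 0: all 'h' => match
  Position 1: all 'l' => match
  Position 2: all 'o' => match
  Position 3: ('g', 'f') => mismatch, stop
LCP = "hlo" (length 3)

3


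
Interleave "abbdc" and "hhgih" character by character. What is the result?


Interleaving "abbdc" and "hhgih":
  Position 0: 'a' from first, 'h' from second => "ah"
  Position 1: 'b' from first, 'h' from second => "bh"
  Position 2: 'b' from first, 'g' from second => "bg"
  Position 3: 'd' from first, 'i' from second => "di"
  Position 4: 'c' from first, 'h' from second => "ch"
Result: ahbhbgdich

ahbhbgdich


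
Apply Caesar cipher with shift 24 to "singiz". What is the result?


Caesar cipher: shift "singiz" by 24
  's' (pos 18) + 24 = pos 16 = 'q'
  'i' (pos 8) + 24 = pos 6 = 'g'
  'n' (pos 13) + 24 = pos 11 = 'l'
  'g' (pos 6) + 24 = pos 4 = 'e'
  'i' (pos 8) + 24 = pos 6 = 'g'
  'z' (pos 25) + 24 = pos 23 = 'x'
Result: qglegx

qglegx


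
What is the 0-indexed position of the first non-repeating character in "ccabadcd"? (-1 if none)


Input: ccabadcd
Character frequencies:
  'a': 2
  'b': 1
  'c': 3
  'd': 2
Scanning left to right for freq == 1:
  Position 0 ('c'): freq=3, skip
  Position 1 ('c'): freq=3, skip
  Position 2 ('a'): freq=2, skip
  Position 3 ('b'): unique! => answer = 3

3


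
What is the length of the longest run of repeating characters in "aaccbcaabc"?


Input: "aaccbcaabc"
Scanning for longest run:
  Position 1 ('a'): continues run of 'a', length=2
  Position 2 ('c'): new char, reset run to 1
  Position 3 ('c'): continues run of 'c', length=2
  Position 4 ('b'): new char, reset run to 1
  Position 5 ('c'): new char, reset run to 1
  Position 6 ('a'): new char, reset run to 1
  Position 7 ('a'): continues run of 'a', length=2
  Position 8 ('b'): new char, reset run to 1
  Position 9 ('c'): new char, reset run to 1
Longest run: 'a' with length 2

2


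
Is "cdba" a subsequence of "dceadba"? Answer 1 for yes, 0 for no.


Check if "cdba" is a subsequence of "dceadba"
Greedy scan:
  Position 0 ('d'): no match needed
  Position 1 ('c'): matches sub[0] = 'c'
  Position 2 ('e'): no match needed
  Position 3 ('a'): no match needed
  Position 4 ('d'): matches sub[1] = 'd'
  Position 5 ('b'): matches sub[2] = 'b'
  Position 6 ('a'): matches sub[3] = 'a'
All 4 characters matched => is a subsequence

1


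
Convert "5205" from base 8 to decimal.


Input: "5205" in base 8
Positional expansion:
  Digit '5' (value 5) x 8^3 = 2560
  Digit '2' (value 2) x 8^2 = 128
  Digit '0' (value 0) x 8^1 = 0
  Digit '5' (value 5) x 8^0 = 5
Sum = 2693

2693


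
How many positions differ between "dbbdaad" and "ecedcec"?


Comparing "dbbdaad" and "ecedcec" position by position:
  Position 0: 'd' vs 'e' => DIFFER
  Position 1: 'b' vs 'c' => DIFFER
  Position 2: 'b' vs 'e' => DIFFER
  Position 3: 'd' vs 'd' => same
  Position 4: 'a' vs 'c' => DIFFER
  Position 5: 'a' vs 'e' => DIFFER
  Position 6: 'd' vs 'c' => DIFFER
Positions that differ: 6

6


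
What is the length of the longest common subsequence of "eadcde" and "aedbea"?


LCS of "eadcde" and "aedbea"
DP table:
           a    e    d    b    e    a
      0    0    0    0    0    0    0
  e   0    0    1    1    1    1    1
  a   0    1    1    1    1    1    2
  d   0    1    1    2    2    2    2
  c   0    1    1    2    2    2    2
  d   0    1    1    2    2    2    2
  e   0    1    2    2    2    3    3
LCS length = dp[6][6] = 3

3


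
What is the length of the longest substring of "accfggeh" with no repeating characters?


Input: "accfggeh"
Sliding window (track last position of each char):
  Position 0 ('a'): window [0,0] length 1 -- new best
  Position 1 ('c'): window [0,1] length 2 -- new best
  Position 2 ('c'): repeat (last at 1), move window start to 2
  Position 2 ('c'): window [2,2] length 1
  Position 3 ('f'): window [2,3] length 2
  Position 4 ('g'): window [2,4] length 3 -- new best
  Position 5 ('g'): repeat (last at 4), move window start to 5
  Position 5 ('g'): window [5,5] length 1
  Position 6 ('e'): window [5,6] length 2
  Position 7 ('h'): window [5,7] length 3
Longest substring with no repeats: "cfg" with length 3

3


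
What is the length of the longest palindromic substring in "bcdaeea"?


Input: "bcdaeea"
Checking substrings for palindromes:
  [3:7] "aeea" (len 4) => palindrome
  [4:6] "ee" (len 2) => palindrome
Longest palindromic substring: "aeea" with length 4

4


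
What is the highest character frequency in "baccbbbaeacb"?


Input: baccbbbaeacb
Character counts:
  'a': 3
  'b': 5
  'c': 3
  'e': 1
Maximum frequency: 5

5


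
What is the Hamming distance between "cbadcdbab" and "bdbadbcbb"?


Comparing "cbadcdbab" and "bdbadbcbb" position by position:
  Position 0: 'c' vs 'b' => differ
  Position 1: 'b' vs 'd' => differ
  Position 2: 'a' vs 'b' => differ
  Position 3: 'd' vs 'a' => differ
  Position 4: 'c' vs 'd' => differ
  Position 5: 'd' vs 'b' => differ
  Position 6: 'b' vs 'c' => differ
  Position 7: 'a' vs 'b' => differ
  Position 8: 'b' vs 'b' => same
Total differences (Hamming distance): 8

8


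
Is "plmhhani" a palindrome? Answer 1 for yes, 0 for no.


Input: plmhhani
Reversed: inahhmlp
  Compare pos 0 ('p') with pos 7 ('i'): MISMATCH
  Compare pos 1 ('l') with pos 6 ('n'): MISMATCH
  Compare pos 2 ('m') with pos 5 ('a'): MISMATCH
  Compare pos 3 ('h') with pos 4 ('h'): match
Result: not a palindrome

0


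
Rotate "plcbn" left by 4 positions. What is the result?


Input: "plcbn", rotate left by 4
First 4 characters: "plcb"
Remaining characters: "n"
Concatenate remaining + first: "n" + "plcb" = "nplcb"

nplcb


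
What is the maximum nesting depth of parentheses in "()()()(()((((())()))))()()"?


Input: "()()()(()((((())()))))()()"
Tracking depth:
  Position 0 '(': depth becomes 1
  Position 1 ')': depth becomes 0
  Position 2 '(': depth becomes 1
  Position 3 ')': depth becomes 0
  Position 4 '(': depth becomes 1
  Position 5 ')': depth becomes 0
  Position 6 '(': depth becomes 1
  Position 7 '(': depth becomes 2
  Position 8 ')': depth becomes 1
  Position 9 '(': depth becomes 2
  Position 10 '(': depth becomes 3
  Position 11 '(': depth becomes 4
  Position 12 '(': depth becomes 5
  Position 13 '(': depth becomes 6
  Position 14 ')': depth becomes 5
  Position 15 ')': depth becomes 4
  Position 16 '(': depth becomes 5
  Position 17 ')': depth becomes 4
  Position 18 ')': depth becomes 3
  Position 19 ')': depth becomes 2
  Position 20 ')': depth becomes 1
  Position 21 ')': depth becomes 0
  Position 22 '(': depth becomes 1
  Position 23 ')': depth becomes 0
  Position 24 '(': depth becomes 1
  Position 25 ')': depth becomes 0
Maximum depth reached: 6

6


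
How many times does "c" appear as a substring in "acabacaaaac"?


Searching for "c" in "acabacaaaac"
Scanning each position:
  Position 0: "a" => no
  Position 1: "c" => MATCH
  Position 2: "a" => no
  Position 3: "b" => no
  Position 4: "a" => no
  Position 5: "c" => MATCH
  Position 6: "a" => no
  Position 7: "a" => no
  Position 8: "a" => no
  Position 9: "a" => no
  Position 10: "c" => MATCH
Total occurrences: 3

3


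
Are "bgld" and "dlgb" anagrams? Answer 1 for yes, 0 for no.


Strings: "bgld", "dlgb"
Sorted first:  bdgl
Sorted second: bdgl
Sorted forms match => anagrams

1


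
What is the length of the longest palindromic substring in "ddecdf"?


Input: "ddecdf"
Checking substrings for palindromes:
  [0:2] "dd" (len 2) => palindrome
Longest palindromic substring: "dd" with length 2

2


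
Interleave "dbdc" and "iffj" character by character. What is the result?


Interleaving "dbdc" and "iffj":
  Position 0: 'd' from first, 'i' from second => "di"
  Position 1: 'b' from first, 'f' from second => "bf"
  Position 2: 'd' from first, 'f' from second => "df"
  Position 3: 'c' from first, 'j' from second => "cj"
Result: dibfdfcj

dibfdfcj


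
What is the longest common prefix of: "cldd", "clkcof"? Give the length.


Words: cldd, clkcof
  Position 0: all 'c' => match
  Position 1: all 'l' => match
  Position 2: ('d', 'k') => mismatch, stop
LCP = "cl" (length 2)

2


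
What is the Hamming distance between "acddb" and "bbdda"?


Comparing "acddb" and "bbdda" position by position:
  Position 0: 'a' vs 'b' => differ
  Position 1: 'c' vs 'b' => differ
  Position 2: 'd' vs 'd' => same
  Position 3: 'd' vs 'd' => same
  Position 4: 'b' vs 'a' => differ
Total differences (Hamming distance): 3

3


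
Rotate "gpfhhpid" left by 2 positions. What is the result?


Input: "gpfhhpid", rotate left by 2
First 2 characters: "gp"
Remaining characters: "fhhpid"
Concatenate remaining + first: "fhhpid" + "gp" = "fhhpidgp"

fhhpidgp


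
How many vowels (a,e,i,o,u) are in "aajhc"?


Input: aajhc
Checking each character:
  'a' at position 0: vowel (running total: 1)
  'a' at position 1: vowel (running total: 2)
  'j' at position 2: consonant
  'h' at position 3: consonant
  'c' at position 4: consonant
Total vowels: 2

2


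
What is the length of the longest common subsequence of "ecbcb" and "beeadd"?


LCS of "ecbcb" and "beeadd"
DP table:
           b    e    e    a    d    d
      0    0    0    0    0    0    0
  e   0    0    1    1    1    1    1
  c   0    0    1    1    1    1    1
  b   0    1    1    1    1    1    1
  c   0    1    1    1    1    1    1
  b   0    1    1    1    1    1    1
LCS length = dp[5][6] = 1

1


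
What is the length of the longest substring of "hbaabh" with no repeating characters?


Input: "hbaabh"
Sliding window (track last position of each char):
  Position 0 ('h'): window [0,0] length 1 -- new best
  Position 1 ('b'): window [0,1] length 2 -- new best
  Position 2 ('a'): window [0,2] length 3 -- new best
  Position 3 ('a'): repeat (last at 2), move window start to 3
  Position 3 ('a'): window [3,3] length 1
  Position 4 ('b'): window [3,4] length 2
  Position 5 ('h'): window [3,5] length 3
Longest substring with no repeats: "hba" with length 3

3


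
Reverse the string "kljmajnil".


Input: kljmajnil
Reading characters right to left:
  Position 8: 'l'
  Position 7: 'i'
  Position 6: 'n'
  Position 5: 'j'
  Position 4: 'a'
  Position 3: 'm'
  Position 2: 'j'
  Position 1: 'l'
  Position 0: 'k'
Reversed: linjamjlk

linjamjlk


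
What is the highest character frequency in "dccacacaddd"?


Input: dccacacaddd
Character counts:
  'a': 3
  'c': 4
  'd': 4
Maximum frequency: 4

4


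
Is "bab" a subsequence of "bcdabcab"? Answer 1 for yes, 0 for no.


Check if "bab" is a subsequence of "bcdabcab"
Greedy scan:
  Position 0 ('b'): matches sub[0] = 'b'
  Position 1 ('c'): no match needed
  Position 2 ('d'): no match needed
  Position 3 ('a'): matches sub[1] = 'a'
  Position 4 ('b'): matches sub[2] = 'b'
  Position 5 ('c'): no match needed
  Position 6 ('a'): no match needed
  Position 7 ('b'): no match needed
All 3 characters matched => is a subsequence

1


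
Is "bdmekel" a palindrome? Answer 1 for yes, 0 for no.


Input: bdmekel
Reversed: lekemdb
  Compare pos 0 ('b') with pos 6 ('l'): MISMATCH
  Compare pos 1 ('d') with pos 5 ('e'): MISMATCH
  Compare pos 2 ('m') with pos 4 ('k'): MISMATCH
Result: not a palindrome

0


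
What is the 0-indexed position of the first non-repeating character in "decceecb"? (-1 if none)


Input: decceecb
Character frequencies:
  'b': 1
  'c': 3
  'd': 1
  'e': 3
Scanning left to right for freq == 1:
  Position 0 ('d'): unique! => answer = 0

0


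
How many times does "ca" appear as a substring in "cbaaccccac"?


Searching for "ca" in "cbaaccccac"
Scanning each position:
  Position 0: "cb" => no
  Position 1: "ba" => no
  Position 2: "aa" => no
  Position 3: "ac" => no
  Position 4: "cc" => no
  Position 5: "cc" => no
  Position 6: "cc" => no
  Position 7: "ca" => MATCH
  Position 8: "ac" => no
Total occurrences: 1

1


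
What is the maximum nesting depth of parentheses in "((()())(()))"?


Input: "((()())(()))"
Tracking depth:
  Position 0 '(': depth becomes 1
  Position 1 '(': depth becomes 2
  Position 2 '(': depth becomes 3
  Position 3 ')': depth becomes 2
  Position 4 '(': depth becomes 3
  Position 5 ')': depth becomes 2
  Position 6 ')': depth becomes 1
  Position 7 '(': depth becomes 2
  Position 8 '(': depth becomes 3
  Position 9 ')': depth becomes 2
  Position 10 ')': depth becomes 1
  Position 11 ')': depth becomes 0
Maximum depth reached: 3

3


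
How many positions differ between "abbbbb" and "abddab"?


Comparing "abbbbb" and "abddab" position by position:
  Position 0: 'a' vs 'a' => same
  Position 1: 'b' vs 'b' => same
  Position 2: 'b' vs 'd' => DIFFER
  Position 3: 'b' vs 'd' => DIFFER
  Position 4: 'b' vs 'a' => DIFFER
  Position 5: 'b' vs 'b' => same
Positions that differ: 3

3


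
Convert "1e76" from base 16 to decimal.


Input: "1e76" in base 16
Positional expansion:
  Digit '1' (value 1) x 16^3 = 4096
  Digit 'e' (value 14) x 16^2 = 3584
  Digit '7' (value 7) x 16^1 = 112
  Digit '6' (value 6) x 16^0 = 6
Sum = 7798

7798


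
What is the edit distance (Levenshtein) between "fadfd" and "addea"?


Computing edit distance: "fadfd" -> "addea"
DP table:
           a    d    d    e    a
      0    1    2    3    4    5
  f   1    1    2    3    4    5
  a   2    1    2    3    4    4
  d   3    2    1    2    3    4
  f   4    3    2    2    3    4
  d   5    4    3    2    3    4
Edit distance = dp[5][5] = 4

4


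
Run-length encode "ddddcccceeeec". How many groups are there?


Input: ddddcccceeeec
Scanning for consecutive runs:
  Group 1: 'd' x 4 (positions 0-3)
  Group 2: 'c' x 4 (positions 4-7)
  Group 3: 'e' x 4 (positions 8-11)
  Group 4: 'c' x 1 (positions 12-12)
Total groups: 4

4


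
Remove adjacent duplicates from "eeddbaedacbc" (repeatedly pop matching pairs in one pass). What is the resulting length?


Input: eeddbaedacbc
Stack-based adjacent duplicate removal:
  Read 'e': push. Stack: e
  Read 'e': matches stack top 'e' => pop. Stack: (empty)
  Read 'd': push. Stack: d
  Read 'd': matches stack top 'd' => pop. Stack: (empty)
  Read 'b': push. Stack: b
  Read 'a': push. Stack: ba
  Read 'e': push. Stack: bae
  Read 'd': push. Stack: baed
  Read 'a': push. Stack: baeda
  Read 'c': push. Stack: baedac
  Read 'b': push. Stack: baedacb
  Read 'c': push. Stack: baedacbc
Final stack: "baedacbc" (length 8)

8


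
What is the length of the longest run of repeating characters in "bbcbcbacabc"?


Input: "bbcbcbacabc"
Scanning for longest run:
  Position 1 ('b'): continues run of 'b', length=2
  Position 2 ('c'): new char, reset run to 1
  Position 3 ('b'): new char, reset run to 1
  Position 4 ('c'): new char, reset run to 1
  Position 5 ('b'): new char, reset run to 1
  Position 6 ('a'): new char, reset run to 1
  Position 7 ('c'): new char, reset run to 1
  Position 8 ('a'): new char, reset run to 1
  Position 9 ('b'): new char, reset run to 1
  Position 10 ('c'): new char, reset run to 1
Longest run: 'b' with length 2

2


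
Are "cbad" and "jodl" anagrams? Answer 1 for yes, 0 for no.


Strings: "cbad", "jodl"
Sorted first:  abcd
Sorted second: djlo
Differ at position 0: 'a' vs 'd' => not anagrams

0


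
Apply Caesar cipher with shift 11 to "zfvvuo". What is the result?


Caesar cipher: shift "zfvvuo" by 11
  'z' (pos 25) + 11 = pos 10 = 'k'
  'f' (pos 5) + 11 = pos 16 = 'q'
  'v' (pos 21) + 11 = pos 6 = 'g'
  'v' (pos 21) + 11 = pos 6 = 'g'
  'u' (pos 20) + 11 = pos 5 = 'f'
  'o' (pos 14) + 11 = pos 25 = 'z'
Result: kqggfz

kqggfz


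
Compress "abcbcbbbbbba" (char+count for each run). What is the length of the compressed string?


Input: abcbcbbbbbba
Runs:
  'a' x 1 => "a1"
  'b' x 1 => "b1"
  'c' x 1 => "c1"
  'b' x 1 => "b1"
  'c' x 1 => "c1"
  'b' x 6 => "b6"
  'a' x 1 => "a1"
Compressed: "a1b1c1b1c1b6a1"
Compressed length: 14

14


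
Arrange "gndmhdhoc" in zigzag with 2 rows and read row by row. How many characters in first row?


Zigzag "gndmhdhoc" into 2 rows:
Placing characters:
  'g' => row 0
  'n' => row 1
  'd' => row 0
  'm' => row 1
  'h' => row 0
  'd' => row 1
  'h' => row 0
  'o' => row 1
  'c' => row 0
Rows:
  Row 0: "gdhhc"
  Row 1: "nmdo"
First row length: 5

5


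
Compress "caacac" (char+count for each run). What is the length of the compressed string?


Input: caacac
Runs:
  'c' x 1 => "c1"
  'a' x 2 => "a2"
  'c' x 1 => "c1"
  'a' x 1 => "a1"
  'c' x 1 => "c1"
Compressed: "c1a2c1a1c1"
Compressed length: 10

10


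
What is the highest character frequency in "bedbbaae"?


Input: bedbbaae
Character counts:
  'a': 2
  'b': 3
  'd': 1
  'e': 2
Maximum frequency: 3

3


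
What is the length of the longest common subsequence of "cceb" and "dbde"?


LCS of "cceb" and "dbde"
DP table:
           d    b    d    e
      0    0    0    0    0
  c   0    0    0    0    0
  c   0    0    0    0    0
  e   0    0    0    0    1
  b   0    0    1    1    1
LCS length = dp[4][4] = 1

1


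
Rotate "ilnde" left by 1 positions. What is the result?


Input: "ilnde", rotate left by 1
First 1 characters: "i"
Remaining characters: "lnde"
Concatenate remaining + first: "lnde" + "i" = "lndei"

lndei


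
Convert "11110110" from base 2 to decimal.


Input: "11110110" in base 2
Positional expansion:
  Digit '1' (value 1) x 2^7 = 128
  Digit '1' (value 1) x 2^6 = 64
  Digit '1' (value 1) x 2^5 = 32
  Digit '1' (value 1) x 2^4 = 16
  Digit '0' (value 0) x 2^3 = 0
  Digit '1' (value 1) x 2^2 = 4
  Digit '1' (value 1) x 2^1 = 2
  Digit '0' (value 0) x 2^0 = 0
Sum = 246

246


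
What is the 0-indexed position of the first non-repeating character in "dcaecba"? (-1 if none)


Input: dcaecba
Character frequencies:
  'a': 2
  'b': 1
  'c': 2
  'd': 1
  'e': 1
Scanning left to right for freq == 1:
  Position 0 ('d'): unique! => answer = 0

0


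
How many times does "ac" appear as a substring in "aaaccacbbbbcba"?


Searching for "ac" in "aaaccacbbbbcba"
Scanning each position:
  Position 0: "aa" => no
  Position 1: "aa" => no
  Position 2: "ac" => MATCH
  Position 3: "cc" => no
  Position 4: "ca" => no
  Position 5: "ac" => MATCH
  Position 6: "cb" => no
  Position 7: "bb" => no
  Position 8: "bb" => no
  Position 9: "bb" => no
  Position 10: "bc" => no
  Position 11: "cb" => no
  Position 12: "ba" => no
Total occurrences: 2

2


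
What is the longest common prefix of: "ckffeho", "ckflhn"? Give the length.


Words: ckffeho, ckflhn
  Position 0: all 'c' => match
  Position 1: all 'k' => match
  Position 2: all 'f' => match
  Position 3: ('f', 'l') => mismatch, stop
LCP = "ckf" (length 3)

3


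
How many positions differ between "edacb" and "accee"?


Comparing "edacb" and "accee" position by position:
  Position 0: 'e' vs 'a' => DIFFER
  Position 1: 'd' vs 'c' => DIFFER
  Position 2: 'a' vs 'c' => DIFFER
  Position 3: 'c' vs 'e' => DIFFER
  Position 4: 'b' vs 'e' => DIFFER
Positions that differ: 5

5


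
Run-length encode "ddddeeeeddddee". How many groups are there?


Input: ddddeeeeddddee
Scanning for consecutive runs:
  Group 1: 'd' x 4 (positions 0-3)
  Group 2: 'e' x 4 (positions 4-7)
  Group 3: 'd' x 4 (positions 8-11)
  Group 4: 'e' x 2 (positions 12-13)
Total groups: 4

4


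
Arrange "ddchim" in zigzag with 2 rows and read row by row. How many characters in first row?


Zigzag "ddchim" into 2 rows:
Placing characters:
  'd' => row 0
  'd' => row 1
  'c' => row 0
  'h' => row 1
  'i' => row 0
  'm' => row 1
Rows:
  Row 0: "dci"
  Row 1: "dhm"
First row length: 3

3


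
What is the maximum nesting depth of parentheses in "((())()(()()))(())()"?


Input: "((())()(()()))(())()"
Tracking depth:
  Position 0 '(': depth becomes 1
  Position 1 '(': depth becomes 2
  Position 2 '(': depth becomes 3
  Position 3 ')': depth becomes 2
  Position 4 ')': depth becomes 1
  Position 5 '(': depth becomes 2
  Position 6 ')': depth becomes 1
  Position 7 '(': depth becomes 2
  Position 8 '(': depth becomes 3
  Position 9 ')': depth becomes 2
  Position 10 '(': depth becomes 3
  Position 11 ')': depth becomes 2
  Position 12 ')': depth becomes 1
  Position 13 ')': depth becomes 0
  Position 14 '(': depth becomes 1
  Position 15 '(': depth becomes 2
  Position 16 ')': depth becomes 1
  Position 17 ')': depth becomes 0
  Position 18 '(': depth becomes 1
  Position 19 ')': depth becomes 0
Maximum depth reached: 3

3


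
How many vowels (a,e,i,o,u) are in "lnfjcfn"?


Input: lnfjcfn
Checking each character:
  'l' at position 0: consonant
  'n' at position 1: consonant
  'f' at position 2: consonant
  'j' at position 3: consonant
  'c' at position 4: consonant
  'f' at position 5: consonant
  'n' at position 6: consonant
Total vowels: 0

0


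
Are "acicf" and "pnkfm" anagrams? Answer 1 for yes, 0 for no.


Strings: "acicf", "pnkfm"
Sorted first:  accfi
Sorted second: fkmnp
Differ at position 0: 'a' vs 'f' => not anagrams

0


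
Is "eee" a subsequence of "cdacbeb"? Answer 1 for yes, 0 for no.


Check if "eee" is a subsequence of "cdacbeb"
Greedy scan:
  Position 0 ('c'): no match needed
  Position 1 ('d'): no match needed
  Position 2 ('a'): no match needed
  Position 3 ('c'): no match needed
  Position 4 ('b'): no match needed
  Position 5 ('e'): matches sub[0] = 'e'
  Position 6 ('b'): no match needed
Only matched 1/3 characters => not a subsequence

0


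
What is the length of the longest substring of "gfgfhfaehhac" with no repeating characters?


Input: "gfgfhfaehhac"
Sliding window (track last position of each char):
  Position 0 ('g'): window [0,0] length 1 -- new best
  Position 1 ('f'): window [0,1] length 2 -- new best
  Position 2 ('g'): repeat (last at 0), move window start to 1
  Position 2 ('g'): window [1,2] length 2
  Position 3 ('f'): repeat (last at 1), move window start to 2
  Position 3 ('f'): window [2,3] length 2
  Position 4 ('h'): window [2,4] length 3 -- new best
  Position 5 ('f'): repeat (last at 3), move window start to 4
  Position 5 ('f'): window [4,5] length 2
  Position 6 ('a'): window [4,6] length 3
  Position 7 ('e'): window [4,7] length 4 -- new best
  Position 8 ('h'): repeat (last at 4), move window start to 5
  Position 8 ('h'): window [5,8] length 4
  Position 9 ('h'): repeat (last at 8), move window start to 9
  Position 9 ('h'): window [9,9] length 1
  Position 10 ('a'): window [9,10] length 2
  Position 11 ('c'): window [9,11] length 3
Longest substring with no repeats: "hfae" with length 4

4


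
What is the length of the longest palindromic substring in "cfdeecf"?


Input: "cfdeecf"
Checking substrings for palindromes:
  [3:5] "ee" (len 2) => palindrome
Longest palindromic substring: "ee" with length 2

2


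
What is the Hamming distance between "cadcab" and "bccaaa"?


Comparing "cadcab" and "bccaaa" position by position:
  Position 0: 'c' vs 'b' => differ
  Position 1: 'a' vs 'c' => differ
  Position 2: 'd' vs 'c' => differ
  Position 3: 'c' vs 'a' => differ
  Position 4: 'a' vs 'a' => same
  Position 5: 'b' vs 'a' => differ
Total differences (Hamming distance): 5

5


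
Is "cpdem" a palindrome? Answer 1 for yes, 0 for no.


Input: cpdem
Reversed: medpc
  Compare pos 0 ('c') with pos 4 ('m'): MISMATCH
  Compare pos 1 ('p') with pos 3 ('e'): MISMATCH
Result: not a palindrome

0


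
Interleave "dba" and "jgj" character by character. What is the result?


Interleaving "dba" and "jgj":
  Position 0: 'd' from first, 'j' from second => "dj"
  Position 1: 'b' from first, 'g' from second => "bg"
  Position 2: 'a' from first, 'j' from second => "aj"
Result: djbgaj

djbgaj


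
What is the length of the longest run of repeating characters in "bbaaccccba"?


Input: "bbaaccccba"
Scanning for longest run:
  Position 1 ('b'): continues run of 'b', length=2
  Position 2 ('a'): new char, reset run to 1
  Position 3 ('a'): continues run of 'a', length=2
  Position 4 ('c'): new char, reset run to 1
  Position 5 ('c'): continues run of 'c', length=2
  Position 6 ('c'): continues run of 'c', length=3
  Position 7 ('c'): continues run of 'c', length=4
  Position 8 ('b'): new char, reset run to 1
  Position 9 ('a'): new char, reset run to 1
Longest run: 'c' with length 4

4


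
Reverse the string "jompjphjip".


Input: jompjphjip
Reading characters right to left:
  Position 9: 'p'
  Position 8: 'i'
  Position 7: 'j'
  Position 6: 'h'
  Position 5: 'p'
  Position 4: 'j'
  Position 3: 'p'
  Position 2: 'm'
  Position 1: 'o'
  Position 0: 'j'
Reversed: pijhpjpmoj

pijhpjpmoj


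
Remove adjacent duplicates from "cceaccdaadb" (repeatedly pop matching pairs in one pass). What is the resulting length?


Input: cceaccdaadb
Stack-based adjacent duplicate removal:
  Read 'c': push. Stack: c
  Read 'c': matches stack top 'c' => pop. Stack: (empty)
  Read 'e': push. Stack: e
  Read 'a': push. Stack: ea
  Read 'c': push. Stack: eac
  Read 'c': matches stack top 'c' => pop. Stack: ea
  Read 'd': push. Stack: ead
  Read 'a': push. Stack: eada
  Read 'a': matches stack top 'a' => pop. Stack: ead
  Read 'd': matches stack top 'd' => pop. Stack: ea
  Read 'b': push. Stack: eab
Final stack: "eab" (length 3)

3


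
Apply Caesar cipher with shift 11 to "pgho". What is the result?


Caesar cipher: shift "pgho" by 11
  'p' (pos 15) + 11 = pos 0 = 'a'
  'g' (pos 6) + 11 = pos 17 = 'r'
  'h' (pos 7) + 11 = pos 18 = 's'
  'o' (pos 14) + 11 = pos 25 = 'z'
Result: arsz

arsz


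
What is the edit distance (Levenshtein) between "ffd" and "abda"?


Computing edit distance: "ffd" -> "abda"
DP table:
           a    b    d    a
      0    1    2    3    4
  f   1    1    2    3    4
  f   2    2    2    3    4
  d   3    3    3    2    3
Edit distance = dp[3][4] = 3

3


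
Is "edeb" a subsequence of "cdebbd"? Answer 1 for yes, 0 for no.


Check if "edeb" is a subsequence of "cdebbd"
Greedy scan:
  Position 0 ('c'): no match needed
  Position 1 ('d'): no match needed
  Position 2 ('e'): matches sub[0] = 'e'
  Position 3 ('b'): no match needed
  Position 4 ('b'): no match needed
  Position 5 ('d'): matches sub[1] = 'd'
Only matched 2/4 characters => not a subsequence

0


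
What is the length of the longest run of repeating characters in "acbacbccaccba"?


Input: "acbacbccaccba"
Scanning for longest run:
  Position 1 ('c'): new char, reset run to 1
  Position 2 ('b'): new char, reset run to 1
  Position 3 ('a'): new char, reset run to 1
  Position 4 ('c'): new char, reset run to 1
  Position 5 ('b'): new char, reset run to 1
  Position 6 ('c'): new char, reset run to 1
  Position 7 ('c'): continues run of 'c', length=2
  Position 8 ('a'): new char, reset run to 1
  Position 9 ('c'): new char, reset run to 1
  Position 10 ('c'): continues run of 'c', length=2
  Position 11 ('b'): new char, reset run to 1
  Position 12 ('a'): new char, reset run to 1
Longest run: 'c' with length 2

2


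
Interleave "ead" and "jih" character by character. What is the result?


Interleaving "ead" and "jih":
  Position 0: 'e' from first, 'j' from second => "ej"
  Position 1: 'a' from first, 'i' from second => "ai"
  Position 2: 'd' from first, 'h' from second => "dh"
Result: ejaidh

ejaidh


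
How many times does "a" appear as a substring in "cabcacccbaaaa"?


Searching for "a" in "cabcacccbaaaa"
Scanning each position:
  Position 0: "c" => no
  Position 1: "a" => MATCH
  Position 2: "b" => no
  Position 3: "c" => no
  Position 4: "a" => MATCH
  Position 5: "c" => no
  Position 6: "c" => no
  Position 7: "c" => no
  Position 8: "b" => no
  Position 9: "a" => MATCH
  Position 10: "a" => MATCH
  Position 11: "a" => MATCH
  Position 12: "a" => MATCH
Total occurrences: 6

6


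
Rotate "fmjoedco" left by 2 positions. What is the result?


Input: "fmjoedco", rotate left by 2
First 2 characters: "fm"
Remaining characters: "joedco"
Concatenate remaining + first: "joedco" + "fm" = "joedcofm"

joedcofm


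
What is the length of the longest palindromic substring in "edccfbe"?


Input: "edccfbe"
Checking substrings for palindromes:
  [2:4] "cc" (len 2) => palindrome
Longest palindromic substring: "cc" with length 2

2


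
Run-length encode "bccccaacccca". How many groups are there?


Input: bccccaacccca
Scanning for consecutive runs:
  Group 1: 'b' x 1 (positions 0-0)
  Group 2: 'c' x 4 (positions 1-4)
  Group 3: 'a' x 2 (positions 5-6)
  Group 4: 'c' x 4 (positions 7-10)
  Group 5: 'a' x 1 (positions 11-11)
Total groups: 5

5


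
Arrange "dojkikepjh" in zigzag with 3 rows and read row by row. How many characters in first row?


Zigzag "dojkikepjh" into 3 rows:
Placing characters:
  'd' => row 0
  'o' => row 1
  'j' => row 2
  'k' => row 1
  'i' => row 0
  'k' => row 1
  'e' => row 2
  'p' => row 1
  'j' => row 0
  'h' => row 1
Rows:
  Row 0: "dij"
  Row 1: "okkph"
  Row 2: "je"
First row length: 3

3


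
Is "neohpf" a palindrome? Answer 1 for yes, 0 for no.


Input: neohpf
Reversed: fphoen
  Compare pos 0 ('n') with pos 5 ('f'): MISMATCH
  Compare pos 1 ('e') with pos 4 ('p'): MISMATCH
  Compare pos 2 ('o') with pos 3 ('h'): MISMATCH
Result: not a palindrome

0


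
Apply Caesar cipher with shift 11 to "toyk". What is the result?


Caesar cipher: shift "toyk" by 11
  't' (pos 19) + 11 = pos 4 = 'e'
  'o' (pos 14) + 11 = pos 25 = 'z'
  'y' (pos 24) + 11 = pos 9 = 'j'
  'k' (pos 10) + 11 = pos 21 = 'v'
Result: ezjv

ezjv


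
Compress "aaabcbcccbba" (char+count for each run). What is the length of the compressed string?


Input: aaabcbcccbba
Runs:
  'a' x 3 => "a3"
  'b' x 1 => "b1"
  'c' x 1 => "c1"
  'b' x 1 => "b1"
  'c' x 3 => "c3"
  'b' x 2 => "b2"
  'a' x 1 => "a1"
Compressed: "a3b1c1b1c3b2a1"
Compressed length: 14

14


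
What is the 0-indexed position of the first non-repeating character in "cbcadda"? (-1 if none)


Input: cbcadda
Character frequencies:
  'a': 2
  'b': 1
  'c': 2
  'd': 2
Scanning left to right for freq == 1:
  Position 0 ('c'): freq=2, skip
  Position 1 ('b'): unique! => answer = 1

1


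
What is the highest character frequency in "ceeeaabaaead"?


Input: ceeeaabaaead
Character counts:
  'a': 5
  'b': 1
  'c': 1
  'd': 1
  'e': 4
Maximum frequency: 5

5


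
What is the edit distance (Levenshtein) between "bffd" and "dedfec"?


Computing edit distance: "bffd" -> "dedfec"
DP table:
           d    e    d    f    e    c
      0    1    2    3    4    5    6
  b   1    1    2    3    4    5    6
  f   2    2    2    3    3    4    5
  f   3    3    3    3    3    4    5
  d   4    3    4    3    4    4    5
Edit distance = dp[4][6] = 5

5


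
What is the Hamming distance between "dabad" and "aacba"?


Comparing "dabad" and "aacba" position by position:
  Position 0: 'd' vs 'a' => differ
  Position 1: 'a' vs 'a' => same
  Position 2: 'b' vs 'c' => differ
  Position 3: 'a' vs 'b' => differ
  Position 4: 'd' vs 'a' => differ
Total differences (Hamming distance): 4

4


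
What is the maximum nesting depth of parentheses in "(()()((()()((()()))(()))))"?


Input: "(()()((()()((()()))(()))))"
Tracking depth:
  Position 0 '(': depth becomes 1
  Position 1 '(': depth becomes 2
  Position 2 ')': depth becomes 1
  Position 3 '(': depth becomes 2
  Position 4 ')': depth becomes 1
  Position 5 '(': depth becomes 2
  Position 6 '(': depth becomes 3
  Position 7 '(': depth becomes 4
  Position 8 ')': depth becomes 3
  Position 9 '(': depth becomes 4
  Position 10 ')': depth becomes 3
  Position 11 '(': depth becomes 4
  Position 12 '(': depth becomes 5
  Position 13 '(': depth becomes 6
  Position 14 ')': depth becomes 5
  Position 15 '(': depth becomes 6
  Position 16 ')': depth becomes 5
  Position 17 ')': depth becomes 4
  Position 18 ')': depth becomes 3
  Position 19 '(': depth becomes 4
  Position 20 '(': depth becomes 5
  Position 21 ')': depth becomes 4
  Position 22 ')': depth becomes 3
  Position 23 ')': depth becomes 2
  Position 24 ')': depth becomes 1
  Position 25 ')': depth becomes 0
Maximum depth reached: 6

6


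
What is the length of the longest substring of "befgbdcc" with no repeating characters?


Input: "befgbdcc"
Sliding window (track last position of each char):
  Position 0 ('b'): window [0,0] length 1 -- new best
  Position 1 ('e'): window [0,1] length 2 -- new best
  Position 2 ('f'): window [0,2] length 3 -- new best
  Position 3 ('g'): window [0,3] length 4 -- new best
  Position 4 ('b'): repeat (last at 0), move window start to 1
  Position 4 ('b'): window [1,4] length 4
  Position 5 ('d'): window [1,5] length 5 -- new best
  Position 6 ('c'): window [1,6] length 6 -- new best
  Position 7 ('c'): repeat (last at 6), move window start to 7
  Position 7 ('c'): window [7,7] length 1
Longest substring with no repeats: "efgbdc" with length 6

6


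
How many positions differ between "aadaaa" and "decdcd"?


Comparing "aadaaa" and "decdcd" position by position:
  Position 0: 'a' vs 'd' => DIFFER
  Position 1: 'a' vs 'e' => DIFFER
  Position 2: 'd' vs 'c' => DIFFER
  Position 3: 'a' vs 'd' => DIFFER
  Position 4: 'a' vs 'c' => DIFFER
  Position 5: 'a' vs 'd' => DIFFER
Positions that differ: 6

6


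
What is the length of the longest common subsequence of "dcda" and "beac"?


LCS of "dcda" and "beac"
DP table:
           b    e    a    c
      0    0    0    0    0
  d   0    0    0    0    0
  c   0    0    0    0    1
  d   0    0    0    0    1
  a   0    0    0    1    1
LCS length = dp[4][4] = 1

1


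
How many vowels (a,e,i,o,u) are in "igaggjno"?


Input: igaggjno
Checking each character:
  'i' at position 0: vowel (running total: 1)
  'g' at position 1: consonant
  'a' at position 2: vowel (running total: 2)
  'g' at position 3: consonant
  'g' at position 4: consonant
  'j' at position 5: consonant
  'n' at position 6: consonant
  'o' at position 7: vowel (running total: 3)
Total vowels: 3

3


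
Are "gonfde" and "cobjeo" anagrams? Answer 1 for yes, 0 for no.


Strings: "gonfde", "cobjeo"
Sorted first:  defgno
Sorted second: bcejoo
Differ at position 0: 'd' vs 'b' => not anagrams

0


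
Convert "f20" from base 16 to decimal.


Input: "f20" in base 16
Positional expansion:
  Digit 'f' (value 15) x 16^2 = 3840
  Digit '2' (value 2) x 16^1 = 32
  Digit '0' (value 0) x 16^0 = 0
Sum = 3872

3872


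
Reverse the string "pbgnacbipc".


Input: pbgnacbipc
Reading characters right to left:
  Position 9: 'c'
  Position 8: 'p'
  Position 7: 'i'
  Position 6: 'b'
  Position 5: 'c'
  Position 4: 'a'
  Position 3: 'n'
  Position 2: 'g'
  Position 1: 'b'
  Position 0: 'p'
Reversed: cpibcangbp

cpibcangbp


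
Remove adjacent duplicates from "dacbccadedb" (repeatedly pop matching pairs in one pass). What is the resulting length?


Input: dacbccadedb
Stack-based adjacent duplicate removal:
  Read 'd': push. Stack: d
  Read 'a': push. Stack: da
  Read 'c': push. Stack: dac
  Read 'b': push. Stack: dacb
  Read 'c': push. Stack: dacbc
  Read 'c': matches stack top 'c' => pop. Stack: dacb
  Read 'a': push. Stack: dacba
  Read 'd': push. Stack: dacbad
  Read 'e': push. Stack: dacbade
  Read 'd': push. Stack: dacbaded
  Read 'b': push. Stack: dacbadedb
Final stack: "dacbadedb" (length 9)

9


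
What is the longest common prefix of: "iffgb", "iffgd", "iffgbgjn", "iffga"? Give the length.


Words: iffgb, iffgd, iffgbgjn, iffga
  Position 0: all 'i' => match
  Position 1: all 'f' => match
  Position 2: all 'f' => match
  Position 3: all 'g' => match
  Position 4: ('b', 'd', 'b', 'a') => mismatch, stop
LCP = "iffg" (length 4)

4


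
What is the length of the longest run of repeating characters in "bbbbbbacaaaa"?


Input: "bbbbbbacaaaa"
Scanning for longest run:
  Position 1 ('b'): continues run of 'b', length=2
  Position 2 ('b'): continues run of 'b', length=3
  Position 3 ('b'): continues run of 'b', length=4
  Position 4 ('b'): continues run of 'b', length=5
  Position 5 ('b'): continues run of 'b', length=6
  Position 6 ('a'): new char, reset run to 1
  Position 7 ('c'): new char, reset run to 1
  Position 8 ('a'): new char, reset run to 1
  Position 9 ('a'): continues run of 'a', length=2
  Position 10 ('a'): continues run of 'a', length=3
  Position 11 ('a'): continues run of 'a', length=4
Longest run: 'b' with length 6

6


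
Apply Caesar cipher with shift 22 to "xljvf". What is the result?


Caesar cipher: shift "xljvf" by 22
  'x' (pos 23) + 22 = pos 19 = 't'
  'l' (pos 11) + 22 = pos 7 = 'h'
  'j' (pos 9) + 22 = pos 5 = 'f'
  'v' (pos 21) + 22 = pos 17 = 'r'
  'f' (pos 5) + 22 = pos 1 = 'b'
Result: thfrb

thfrb


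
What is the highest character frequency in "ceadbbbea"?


Input: ceadbbbea
Character counts:
  'a': 2
  'b': 3
  'c': 1
  'd': 1
  'e': 2
Maximum frequency: 3

3


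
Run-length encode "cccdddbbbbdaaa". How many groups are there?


Input: cccdddbbbbdaaa
Scanning for consecutive runs:
  Group 1: 'c' x 3 (positions 0-2)
  Group 2: 'd' x 3 (positions 3-5)
  Group 3: 'b' x 4 (positions 6-9)
  Group 4: 'd' x 1 (positions 10-10)
  Group 5: 'a' x 3 (positions 11-13)
Total groups: 5

5


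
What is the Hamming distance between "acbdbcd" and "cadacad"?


Comparing "acbdbcd" and "cadacad" position by position:
  Position 0: 'a' vs 'c' => differ
  Position 1: 'c' vs 'a' => differ
  Position 2: 'b' vs 'd' => differ
  Position 3: 'd' vs 'a' => differ
  Position 4: 'b' vs 'c' => differ
  Position 5: 'c' vs 'a' => differ
  Position 6: 'd' vs 'd' => same
Total differences (Hamming distance): 6

6


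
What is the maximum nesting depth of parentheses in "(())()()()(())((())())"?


Input: "(())()()()(())((())())"
Tracking depth:
  Position 0 '(': depth becomes 1
  Position 1 '(': depth becomes 2
  Position 2 ')': depth becomes 1
  Position 3 ')': depth becomes 0
  Position 4 '(': depth becomes 1
  Position 5 ')': depth becomes 0
  Position 6 '(': depth becomes 1
  Position 7 ')': depth becomes 0
  Position 8 '(': depth becomes 1
  Position 9 ')': depth becomes 0
  Position 10 '(': depth becomes 1
  Position 11 '(': depth becomes 2
  Position 12 ')': depth becomes 1
  Position 13 ')': depth becomes 0
  Position 14 '(': depth becomes 1
  Position 15 '(': depth becomes 2
  Position 16 '(': depth becomes 3
  Position 17 ')': depth becomes 2
  Position 18 ')': depth becomes 1
  Position 19 '(': depth becomes 2
  Position 20 ')': depth becomes 1
  Position 21 ')': depth becomes 0
Maximum depth reached: 3

3


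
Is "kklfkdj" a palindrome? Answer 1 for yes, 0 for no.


Input: kklfkdj
Reversed: jdkflkk
  Compare pos 0 ('k') with pos 6 ('j'): MISMATCH
  Compare pos 1 ('k') with pos 5 ('d'): MISMATCH
  Compare pos 2 ('l') with pos 4 ('k'): MISMATCH
Result: not a palindrome

0


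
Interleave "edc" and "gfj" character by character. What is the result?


Interleaving "edc" and "gfj":
  Position 0: 'e' from first, 'g' from second => "eg"
  Position 1: 'd' from first, 'f' from second => "df"
  Position 2: 'c' from first, 'j' from second => "cj"
Result: egdfcj

egdfcj


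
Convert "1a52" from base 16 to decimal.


Input: "1a52" in base 16
Positional expansion:
  Digit '1' (value 1) x 16^3 = 4096
  Digit 'a' (value 10) x 16^2 = 2560
  Digit '5' (value 5) x 16^1 = 80
  Digit '2' (value 2) x 16^0 = 2
Sum = 6738

6738


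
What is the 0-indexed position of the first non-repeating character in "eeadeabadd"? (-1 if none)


Input: eeadeabadd
Character frequencies:
  'a': 3
  'b': 1
  'd': 3
  'e': 3
Scanning left to right for freq == 1:
  Position 0 ('e'): freq=3, skip
  Position 1 ('e'): freq=3, skip
  Position 2 ('a'): freq=3, skip
  Position 3 ('d'): freq=3, skip
  Position 4 ('e'): freq=3, skip
  Position 5 ('a'): freq=3, skip
  Position 6 ('b'): unique! => answer = 6

6


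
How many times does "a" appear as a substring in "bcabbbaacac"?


Searching for "a" in "bcabbbaacac"
Scanning each position:
  Position 0: "b" => no
  Position 1: "c" => no
  Position 2: "a" => MATCH
  Position 3: "b" => no
  Position 4: "b" => no
  Position 5: "b" => no
  Position 6: "a" => MATCH
  Position 7: "a" => MATCH
  Position 8: "c" => no
  Position 9: "a" => MATCH
  Position 10: "c" => no
Total occurrences: 4

4
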